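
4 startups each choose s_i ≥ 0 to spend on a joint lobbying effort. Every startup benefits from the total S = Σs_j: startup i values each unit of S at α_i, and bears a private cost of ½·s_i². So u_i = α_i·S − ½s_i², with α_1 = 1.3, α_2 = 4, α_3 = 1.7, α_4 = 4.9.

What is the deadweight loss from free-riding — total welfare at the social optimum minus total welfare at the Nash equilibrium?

163.905

Startup i's FOC: ∂u_i/∂s_i = α_i − s_i = 0, so s_i* = α_i.
NE contributions = (1.3, 4, 1.7, 4.9); S = 11.9.
W^NE = (Σα)·S − ½Σα_i² = 11.9² − ½·44.59 = 119.315.
Planner sets s_i = Σα_j = 11.9 for every i, so S^SO = 4·11.9 = 47.6.
W^SO = (Σα)·S^SO − ½·4·(Σα)² = (4/2)·11.9² = 283.22.
Deadweight loss = W^SO − W^NE = 163.905.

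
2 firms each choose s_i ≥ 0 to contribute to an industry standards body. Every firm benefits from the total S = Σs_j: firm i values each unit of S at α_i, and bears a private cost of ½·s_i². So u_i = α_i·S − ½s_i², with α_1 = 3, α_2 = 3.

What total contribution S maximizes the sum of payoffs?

12

Planner FOC: ∂(Σu_j)/∂s_i = (Σα_j) − s_i = 0, so s_i^SO = Σα_j = 6 for every i; S^SO = 12.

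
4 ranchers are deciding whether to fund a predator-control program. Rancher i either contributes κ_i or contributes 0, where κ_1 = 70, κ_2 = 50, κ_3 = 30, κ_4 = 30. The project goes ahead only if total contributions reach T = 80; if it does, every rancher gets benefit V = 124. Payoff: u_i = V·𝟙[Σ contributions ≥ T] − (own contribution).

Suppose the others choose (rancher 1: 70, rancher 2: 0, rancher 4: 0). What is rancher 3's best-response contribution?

30

Others' total = 70. Contributing 30 brings total to 100 ≥ 80: gain V − κ_3 = 94.
Best response: 30.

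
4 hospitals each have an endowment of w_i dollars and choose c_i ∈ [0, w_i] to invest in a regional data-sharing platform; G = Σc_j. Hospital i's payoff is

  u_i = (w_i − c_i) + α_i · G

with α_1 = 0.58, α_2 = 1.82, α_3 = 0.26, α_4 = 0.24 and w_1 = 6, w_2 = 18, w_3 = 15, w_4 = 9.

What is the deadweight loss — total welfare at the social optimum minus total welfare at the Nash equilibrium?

57

∂u_i/∂c_i = α_i − 1, so hospital i contributes w_i if α_i > 1, else 0.
α_i > 1 for i ∈ {2}; NE contributions (0, 18, 0, 0), G = 18.
W^NE = Σw_i − G^NE + (Σα_i)·G^NE = 48 + 1.9·18 = 82.2.
Planner: ∂(Σu_j)/∂c_i = Σα_j − 1 = 1.9 > 0, so everyone contributes w_i; G^SO = 48, W^SO = 48 + 1.9·48 = 139.2.
Deadweight loss = 57.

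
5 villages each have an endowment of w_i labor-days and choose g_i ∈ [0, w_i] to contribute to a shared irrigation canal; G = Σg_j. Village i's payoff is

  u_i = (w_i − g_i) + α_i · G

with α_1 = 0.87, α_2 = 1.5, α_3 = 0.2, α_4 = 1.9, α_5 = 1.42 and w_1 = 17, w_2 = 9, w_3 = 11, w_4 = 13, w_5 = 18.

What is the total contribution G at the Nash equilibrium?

∂u_i/∂g_i = α_i − 1, so village i contributes w_i if α_i > 1, else 0.
α_i > 1 for i ∈ {2, 4, 5}; NE contributions (0, 9, 0, 13, 18), G = 40.

40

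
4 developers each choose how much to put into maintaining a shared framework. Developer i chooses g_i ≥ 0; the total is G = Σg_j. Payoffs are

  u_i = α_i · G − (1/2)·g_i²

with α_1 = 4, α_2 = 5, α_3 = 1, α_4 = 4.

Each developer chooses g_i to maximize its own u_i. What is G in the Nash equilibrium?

14

Developer i's FOC: ∂u_i/∂g_i = α_i − g_i = 0, so g_i* = α_i.
NE contributions = (4, 5, 1, 4); G = 14.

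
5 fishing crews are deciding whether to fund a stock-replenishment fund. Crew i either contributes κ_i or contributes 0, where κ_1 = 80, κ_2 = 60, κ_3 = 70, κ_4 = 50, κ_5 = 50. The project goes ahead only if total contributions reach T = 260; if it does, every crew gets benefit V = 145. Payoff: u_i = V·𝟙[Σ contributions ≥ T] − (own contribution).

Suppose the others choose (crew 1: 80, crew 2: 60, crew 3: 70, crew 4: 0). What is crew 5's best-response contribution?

50

Others' total = 210. Contributing 50 brings total to 260 ≥ 260: gain V − κ_5 = 95.
Best response: 50.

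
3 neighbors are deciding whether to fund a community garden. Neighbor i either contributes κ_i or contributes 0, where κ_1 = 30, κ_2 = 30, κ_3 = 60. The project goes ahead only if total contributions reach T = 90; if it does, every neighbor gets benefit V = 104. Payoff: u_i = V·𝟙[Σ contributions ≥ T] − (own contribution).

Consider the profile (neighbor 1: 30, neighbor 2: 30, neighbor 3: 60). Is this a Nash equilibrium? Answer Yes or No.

No

Total = 120 ≥ 90: provided.
Neighbor 1 (pledges 30, payoff 74): dropping to 0 → total 90, payoff 104. Profitable deviation.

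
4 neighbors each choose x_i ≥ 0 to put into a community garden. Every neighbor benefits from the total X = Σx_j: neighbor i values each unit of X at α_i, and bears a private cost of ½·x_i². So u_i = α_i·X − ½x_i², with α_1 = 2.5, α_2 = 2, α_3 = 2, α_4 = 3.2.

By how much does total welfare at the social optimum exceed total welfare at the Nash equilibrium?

106.335

Neighbor i's FOC: ∂u_i/∂x_i = α_i − x_i = 0, so x_i* = α_i.
NE contributions = (2.5, 2, 2, 3.2); X = 9.7.
W^NE = (Σα)·X − ½Σα_i² = 9.7² − ½·24.49 = 81.845.
Planner sets x_i = Σα_j = 9.7 for every i, so X^SO = 4·9.7 = 38.8.
W^SO = (Σα)·X^SO − ½·4·(Σα)² = (4/2)·9.7² = 188.18.
Deadweight loss = W^SO − W^NE = 106.335.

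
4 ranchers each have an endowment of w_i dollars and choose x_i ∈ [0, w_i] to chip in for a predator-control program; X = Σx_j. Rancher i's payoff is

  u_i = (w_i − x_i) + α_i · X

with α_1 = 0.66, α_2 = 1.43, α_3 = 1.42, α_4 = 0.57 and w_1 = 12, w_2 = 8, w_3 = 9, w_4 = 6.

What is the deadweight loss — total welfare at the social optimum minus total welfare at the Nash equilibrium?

∂u_i/∂x_i = α_i − 1, so rancher i contributes w_i if α_i > 1, else 0.
α_i > 1 for i ∈ {2, 3}; NE contributions (0, 8, 9, 0), X = 17.
W^NE = Σw_i − X^NE + (Σα_i)·X^NE = 35 + 3.08·17 = 87.36.
Planner: ∂(Σu_j)/∂x_i = Σα_j − 1 = 3.08 > 0, so everyone contributes w_i; X^SO = 35, W^SO = 35 + 3.08·35 = 142.8.
Deadweight loss = 55.44.

55.44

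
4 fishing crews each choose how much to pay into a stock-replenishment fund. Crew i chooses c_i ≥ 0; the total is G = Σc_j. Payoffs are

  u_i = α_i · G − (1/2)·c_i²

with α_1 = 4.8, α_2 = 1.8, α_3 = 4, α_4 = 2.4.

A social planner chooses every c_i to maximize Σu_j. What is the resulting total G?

52

Planner FOC: ∂(Σu_j)/∂c_i = (Σα_j) − c_i = 0, so c_i^SO = Σα_j = 13 for every i; G^SO = 52.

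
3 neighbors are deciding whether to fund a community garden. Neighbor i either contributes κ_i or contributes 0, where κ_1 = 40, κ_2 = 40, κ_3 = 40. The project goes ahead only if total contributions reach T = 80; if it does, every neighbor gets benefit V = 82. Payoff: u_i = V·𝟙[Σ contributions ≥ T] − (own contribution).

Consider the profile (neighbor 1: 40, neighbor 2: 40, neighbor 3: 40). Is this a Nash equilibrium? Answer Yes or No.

No

Total = 120 ≥ 80: provided.
Neighbor 1 (pledges 40, payoff 42): dropping to 0 → total 80, payoff 82. Profitable deviation.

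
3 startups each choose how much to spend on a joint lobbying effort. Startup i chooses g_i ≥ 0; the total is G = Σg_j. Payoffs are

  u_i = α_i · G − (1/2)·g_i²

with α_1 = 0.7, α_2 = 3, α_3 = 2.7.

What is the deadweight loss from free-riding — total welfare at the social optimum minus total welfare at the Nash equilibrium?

Startup i's FOC: ∂u_i/∂g_i = α_i − g_i = 0, so g_i* = α_i.
NE contributions = (0.7, 3, 2.7); G = 6.4.
W^NE = (Σα)·G − ½Σα_i² = 6.4² − ½·16.78 = 32.57.
Planner sets g_i = Σα_j = 6.4 for every i, so G^SO = 3·6.4 = 19.2.
W^SO = (Σα)·G^SO − ½·3·(Σα)² = (3/2)·6.4² = 61.44.
Deadweight loss = W^SO − W^NE = 28.87.

28.87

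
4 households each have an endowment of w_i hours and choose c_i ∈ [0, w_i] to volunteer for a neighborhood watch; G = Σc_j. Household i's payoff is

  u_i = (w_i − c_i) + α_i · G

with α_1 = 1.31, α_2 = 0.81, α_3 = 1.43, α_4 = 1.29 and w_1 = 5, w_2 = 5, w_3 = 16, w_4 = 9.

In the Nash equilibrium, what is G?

30

∂u_i/∂c_i = α_i − 1, so household i contributes w_i if α_i > 1, else 0.
α_i > 1 for i ∈ {1, 3, 4}; NE contributions (5, 0, 16, 9), G = 30.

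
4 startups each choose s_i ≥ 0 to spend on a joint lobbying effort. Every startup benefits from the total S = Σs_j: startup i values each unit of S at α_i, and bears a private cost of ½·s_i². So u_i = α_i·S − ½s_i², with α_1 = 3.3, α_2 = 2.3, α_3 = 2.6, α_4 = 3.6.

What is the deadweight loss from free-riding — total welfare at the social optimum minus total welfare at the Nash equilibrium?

157.19

Startup i's FOC: ∂u_i/∂s_i = α_i − s_i = 0, so s_i* = α_i.
NE contributions = (3.3, 2.3, 2.6, 3.6); S = 11.8.
W^NE = (Σα)·S − ½Σα_i² = 11.8² − ½·35.9 = 121.29.
Planner sets s_i = Σα_j = 11.8 for every i, so S^SO = 4·11.8 = 47.2.
W^SO = (Σα)·S^SO − ½·4·(Σα)² = (4/2)·11.8² = 278.48.
Deadweight loss = W^SO − W^NE = 157.19.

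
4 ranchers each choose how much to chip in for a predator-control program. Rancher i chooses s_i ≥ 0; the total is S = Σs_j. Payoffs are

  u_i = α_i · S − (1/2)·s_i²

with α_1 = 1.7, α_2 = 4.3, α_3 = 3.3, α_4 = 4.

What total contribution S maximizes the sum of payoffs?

53.2

Planner FOC: ∂(Σu_j)/∂s_i = (Σα_j) − s_i = 0, so s_i^SO = Σα_j = 13.3 for every i; S^SO = 53.2.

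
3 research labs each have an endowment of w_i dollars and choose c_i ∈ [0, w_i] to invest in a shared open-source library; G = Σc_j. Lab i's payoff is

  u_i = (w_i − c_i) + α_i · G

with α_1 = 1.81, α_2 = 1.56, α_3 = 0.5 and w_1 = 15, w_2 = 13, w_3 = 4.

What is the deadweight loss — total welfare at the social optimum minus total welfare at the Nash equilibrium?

11.48

∂u_i/∂c_i = α_i − 1, so lab i contributes w_i if α_i > 1, else 0.
α_i > 1 for i ∈ {1, 2}; NE contributions (15, 13, 0), G = 28.
W^NE = Σw_i − G^NE + (Σα_i)·G^NE = 32 + 2.87·28 = 112.36.
Planner: ∂(Σu_j)/∂c_i = Σα_j − 1 = 2.87 > 0, so everyone contributes w_i; G^SO = 32, W^SO = 32 + 2.87·32 = 123.84.
Deadweight loss = 11.48.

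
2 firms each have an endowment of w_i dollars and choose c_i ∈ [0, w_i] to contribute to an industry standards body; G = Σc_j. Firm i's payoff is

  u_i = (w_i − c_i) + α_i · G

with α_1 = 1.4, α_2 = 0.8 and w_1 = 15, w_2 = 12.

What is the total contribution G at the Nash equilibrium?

15

∂u_i/∂c_i = α_i − 1, so firm i contributes w_i if α_i > 1, else 0.
α_i > 1 for i ∈ {1}; NE contributions (15, 0), G = 15.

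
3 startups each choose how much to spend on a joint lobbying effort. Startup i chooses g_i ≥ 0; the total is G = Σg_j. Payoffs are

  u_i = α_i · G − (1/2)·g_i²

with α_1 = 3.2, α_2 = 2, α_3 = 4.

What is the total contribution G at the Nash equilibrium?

Startup i's FOC: ∂u_i/∂g_i = α_i − g_i = 0, so g_i* = α_i.
NE contributions = (3.2, 2, 4); G = 9.2.

9.2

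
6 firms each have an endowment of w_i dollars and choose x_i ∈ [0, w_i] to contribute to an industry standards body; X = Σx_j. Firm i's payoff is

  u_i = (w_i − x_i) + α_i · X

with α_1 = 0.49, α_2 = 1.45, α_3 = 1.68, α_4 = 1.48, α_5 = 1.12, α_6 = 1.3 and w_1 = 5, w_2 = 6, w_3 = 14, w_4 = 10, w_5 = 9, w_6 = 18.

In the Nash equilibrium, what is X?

∂u_i/∂x_i = α_i − 1, so firm i contributes w_i if α_i > 1, else 0.
α_i > 1 for i ∈ {2, 3, 4, 5, 6}; NE contributions (0, 6, 14, 10, 9, 18), X = 57.

57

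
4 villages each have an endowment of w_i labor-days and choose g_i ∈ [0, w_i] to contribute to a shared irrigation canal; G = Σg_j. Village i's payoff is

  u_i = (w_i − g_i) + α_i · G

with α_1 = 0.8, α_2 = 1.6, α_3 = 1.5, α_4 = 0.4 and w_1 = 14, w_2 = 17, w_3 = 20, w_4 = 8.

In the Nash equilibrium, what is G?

∂u_i/∂g_i = α_i − 1, so village i contributes w_i if α_i > 1, else 0.
α_i > 1 for i ∈ {2, 3}; NE contributions (0, 17, 20, 0), G = 37.

37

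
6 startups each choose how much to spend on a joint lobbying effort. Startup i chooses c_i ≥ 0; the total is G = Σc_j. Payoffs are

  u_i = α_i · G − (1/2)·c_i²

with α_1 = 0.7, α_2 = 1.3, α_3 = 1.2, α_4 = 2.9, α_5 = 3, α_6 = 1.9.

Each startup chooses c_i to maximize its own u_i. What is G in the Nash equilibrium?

11

Startup i's FOC: ∂u_i/∂c_i = α_i − c_i = 0, so c_i* = α_i.
NE contributions = (0.7, 1.3, 1.2, 2.9, 3, 1.9); G = 11.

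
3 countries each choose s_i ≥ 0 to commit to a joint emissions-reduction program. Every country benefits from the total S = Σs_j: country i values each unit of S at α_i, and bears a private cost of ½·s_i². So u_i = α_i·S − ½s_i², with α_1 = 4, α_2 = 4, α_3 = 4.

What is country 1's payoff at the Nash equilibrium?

40

Country i's FOC: ∂u_i/∂s_i = α_i − s_i = 0, so s_i* = α_i.
NE contributions = (4, 4, 4); S = 12.
u_1 = α_1·S − ½·(s_1)² = 4·12 − ½·4² = 40.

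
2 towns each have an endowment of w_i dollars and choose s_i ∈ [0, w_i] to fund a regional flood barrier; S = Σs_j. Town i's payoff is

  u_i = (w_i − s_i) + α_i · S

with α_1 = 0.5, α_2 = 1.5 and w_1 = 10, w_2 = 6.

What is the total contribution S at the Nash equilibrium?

6

∂u_i/∂s_i = α_i − 1, so town i contributes w_i if α_i > 1, else 0.
α_i > 1 for i ∈ {2}; NE contributions (0, 6), S = 6.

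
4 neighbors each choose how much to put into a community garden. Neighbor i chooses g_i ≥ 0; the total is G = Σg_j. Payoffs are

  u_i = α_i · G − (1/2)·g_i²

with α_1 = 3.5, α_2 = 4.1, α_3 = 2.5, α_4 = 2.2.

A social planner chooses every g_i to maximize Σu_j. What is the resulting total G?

Planner FOC: ∂(Σu_j)/∂g_i = (Σα_j) − g_i = 0, so g_i^SO = Σα_j = 12.3 for every i; G^SO = 49.2.

49.2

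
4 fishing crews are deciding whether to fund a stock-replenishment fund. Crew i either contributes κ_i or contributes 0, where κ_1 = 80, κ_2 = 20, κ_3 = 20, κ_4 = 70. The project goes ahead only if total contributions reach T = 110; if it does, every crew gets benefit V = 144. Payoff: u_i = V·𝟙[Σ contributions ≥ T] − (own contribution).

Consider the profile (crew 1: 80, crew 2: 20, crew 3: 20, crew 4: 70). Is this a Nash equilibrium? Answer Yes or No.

No

Total = 190 ≥ 110: provided.
Crew 1 (pledges 80, payoff 64): dropping to 0 → total 110, payoff 144. Profitable deviation.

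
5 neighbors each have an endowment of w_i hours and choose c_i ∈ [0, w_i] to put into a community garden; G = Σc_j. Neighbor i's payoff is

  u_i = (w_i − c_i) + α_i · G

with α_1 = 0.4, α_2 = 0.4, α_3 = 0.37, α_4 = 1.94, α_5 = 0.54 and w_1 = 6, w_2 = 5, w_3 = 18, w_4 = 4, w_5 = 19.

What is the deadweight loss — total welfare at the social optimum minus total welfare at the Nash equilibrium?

∂u_i/∂c_i = α_i − 1, so neighbor i contributes w_i if α_i > 1, else 0.
α_i > 1 for i ∈ {4}; NE contributions (0, 0, 0, 4, 0), G = 4.
W^NE = Σw_i − G^NE + (Σα_i)·G^NE = 52 + 2.65·4 = 62.6.
Planner: ∂(Σu_j)/∂c_i = Σα_j − 1 = 2.65 > 0, so everyone contributes w_i; G^SO = 52, W^SO = 52 + 2.65·52 = 189.8.
Deadweight loss = 127.2.

127.2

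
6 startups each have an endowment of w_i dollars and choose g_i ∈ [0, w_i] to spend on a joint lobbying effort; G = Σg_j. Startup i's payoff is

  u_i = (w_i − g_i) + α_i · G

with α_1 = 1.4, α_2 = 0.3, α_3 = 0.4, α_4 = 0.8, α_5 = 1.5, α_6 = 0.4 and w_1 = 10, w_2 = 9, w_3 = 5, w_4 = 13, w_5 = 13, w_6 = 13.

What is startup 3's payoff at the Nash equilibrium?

∂u_i/∂g_i = α_i − 1, so startup i contributes w_i if α_i > 1, else 0.
α_i > 1 for i ∈ {1, 5}; NE contributions (10, 0, 0, 0, 13, 0), G = 23.
u_3 = (5 − 0) + 0.4·23 = 14.2.

14.2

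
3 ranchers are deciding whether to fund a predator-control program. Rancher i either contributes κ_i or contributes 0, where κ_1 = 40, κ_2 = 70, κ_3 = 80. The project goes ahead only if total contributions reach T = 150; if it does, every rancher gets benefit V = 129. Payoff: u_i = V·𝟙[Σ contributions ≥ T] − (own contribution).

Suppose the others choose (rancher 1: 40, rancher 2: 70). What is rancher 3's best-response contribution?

Others' total = 110. Contributing 80 brings total to 190 ≥ 150: gain V − κ_3 = 49.
Best response: 80.

80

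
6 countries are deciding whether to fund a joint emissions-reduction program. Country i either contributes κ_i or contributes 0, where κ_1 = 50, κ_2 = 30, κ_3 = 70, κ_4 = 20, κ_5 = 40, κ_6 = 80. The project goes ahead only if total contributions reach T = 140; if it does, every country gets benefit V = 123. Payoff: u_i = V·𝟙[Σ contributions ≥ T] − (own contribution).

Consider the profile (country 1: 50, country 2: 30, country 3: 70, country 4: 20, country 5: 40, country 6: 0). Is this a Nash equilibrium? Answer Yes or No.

No

Total = 210 ≥ 140: provided.
Country 1 (pledges 50, payoff 73): dropping to 0 → total 160, payoff 123. Profitable deviation.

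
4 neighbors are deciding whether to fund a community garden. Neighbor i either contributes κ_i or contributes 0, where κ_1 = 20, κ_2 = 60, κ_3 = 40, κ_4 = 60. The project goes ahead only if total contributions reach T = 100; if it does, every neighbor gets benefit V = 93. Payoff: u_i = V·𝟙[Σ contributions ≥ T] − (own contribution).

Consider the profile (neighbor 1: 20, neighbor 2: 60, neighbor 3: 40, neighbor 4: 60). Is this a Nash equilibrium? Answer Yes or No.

No

Total = 180 ≥ 100: provided.
Neighbor 1 (pledges 20, payoff 73): dropping to 0 → total 160, payoff 93. Profitable deviation.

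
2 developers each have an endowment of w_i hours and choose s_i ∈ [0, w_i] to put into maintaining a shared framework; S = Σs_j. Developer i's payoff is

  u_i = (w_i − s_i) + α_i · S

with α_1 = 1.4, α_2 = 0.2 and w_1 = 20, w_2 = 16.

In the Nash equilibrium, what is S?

20

∂u_i/∂s_i = α_i − 1, so developer i contributes w_i if α_i > 1, else 0.
α_i > 1 for i ∈ {1}; NE contributions (20, 0), S = 20.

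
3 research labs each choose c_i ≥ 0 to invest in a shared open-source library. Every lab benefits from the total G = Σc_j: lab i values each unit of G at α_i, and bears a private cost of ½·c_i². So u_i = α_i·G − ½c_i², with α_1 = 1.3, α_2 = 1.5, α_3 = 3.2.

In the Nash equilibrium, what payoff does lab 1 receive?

6.955

Lab i's FOC: ∂u_i/∂c_i = α_i − c_i = 0, so c_i* = α_i.
NE contributions = (1.3, 1.5, 3.2); G = 6.
u_1 = α_1·G − ½·(c_1)² = 1.3·6 − ½·1.3² = 6.955.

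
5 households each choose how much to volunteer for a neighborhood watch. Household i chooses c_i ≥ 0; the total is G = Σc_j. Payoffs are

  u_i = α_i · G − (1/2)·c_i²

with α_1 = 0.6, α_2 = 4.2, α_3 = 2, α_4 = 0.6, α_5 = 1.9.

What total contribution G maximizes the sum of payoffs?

46.5

Planner FOC: ∂(Σu_j)/∂c_i = (Σα_j) − c_i = 0, so c_i^SO = Σα_j = 9.3 for every i; G^SO = 46.5.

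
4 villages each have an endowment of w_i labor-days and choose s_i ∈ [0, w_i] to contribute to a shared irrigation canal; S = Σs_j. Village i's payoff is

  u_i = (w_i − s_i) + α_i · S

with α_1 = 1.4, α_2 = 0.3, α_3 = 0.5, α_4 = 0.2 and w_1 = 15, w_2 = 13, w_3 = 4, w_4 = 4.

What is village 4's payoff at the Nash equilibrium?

∂u_i/∂s_i = α_i − 1, so village i contributes w_i if α_i > 1, else 0.
α_i > 1 for i ∈ {1}; NE contributions (15, 0, 0, 0), S = 15.
u_4 = (4 − 0) + 0.2·15 = 7.

7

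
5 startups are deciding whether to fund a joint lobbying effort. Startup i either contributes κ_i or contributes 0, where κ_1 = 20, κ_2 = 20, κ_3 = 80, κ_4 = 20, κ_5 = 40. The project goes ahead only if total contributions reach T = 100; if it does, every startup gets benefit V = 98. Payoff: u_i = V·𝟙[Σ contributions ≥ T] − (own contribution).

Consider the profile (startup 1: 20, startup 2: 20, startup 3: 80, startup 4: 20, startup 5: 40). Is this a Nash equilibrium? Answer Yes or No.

No

Total = 180 ≥ 100: provided.
Startup 1 (pledges 20, payoff 78): dropping to 0 → total 160, payoff 98. Profitable deviation.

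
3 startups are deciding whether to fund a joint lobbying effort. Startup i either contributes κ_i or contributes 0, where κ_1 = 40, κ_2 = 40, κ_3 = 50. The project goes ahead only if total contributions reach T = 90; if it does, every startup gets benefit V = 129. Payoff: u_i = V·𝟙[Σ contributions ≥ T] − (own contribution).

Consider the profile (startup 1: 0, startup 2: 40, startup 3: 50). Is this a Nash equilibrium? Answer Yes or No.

Total = 90 ≥ 90: provided.
Startup 1 (pledges 0, payoff 129): pledging 40 → total 130, payoff 89. No gain.
Startup 2 (pledges 40, payoff 89): dropping to 0 → total 50, payoff 0. No gain.
Startup 3 (pledges 50, payoff 79): dropping to 0 → total 40, payoff 0. No gain.

Yes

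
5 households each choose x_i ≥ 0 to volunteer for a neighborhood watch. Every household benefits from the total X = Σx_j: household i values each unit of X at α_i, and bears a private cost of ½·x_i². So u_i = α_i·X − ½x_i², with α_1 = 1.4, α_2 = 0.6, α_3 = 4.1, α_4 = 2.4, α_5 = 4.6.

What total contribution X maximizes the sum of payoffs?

Planner FOC: ∂(Σu_j)/∂x_i = (Σα_j) − x_i = 0, so x_i^SO = Σα_j = 13.1 for every i; X^SO = 65.5.

65.5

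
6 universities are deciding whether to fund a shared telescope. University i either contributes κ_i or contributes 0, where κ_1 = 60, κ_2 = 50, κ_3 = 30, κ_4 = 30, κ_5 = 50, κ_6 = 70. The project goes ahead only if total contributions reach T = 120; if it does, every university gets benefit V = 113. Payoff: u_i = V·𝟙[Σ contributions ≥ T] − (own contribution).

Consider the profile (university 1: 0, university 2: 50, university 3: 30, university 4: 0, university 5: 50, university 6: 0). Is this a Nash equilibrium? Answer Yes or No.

Total = 130 ≥ 120: provided.
University 1 (pledges 0, payoff 113): pledging 60 → total 190, payoff 53. No gain.
University 2 (pledges 50, payoff 63): dropping to 0 → total 80, payoff 0. No gain.
University 3 (pledges 30, payoff 83): dropping to 0 → total 100, payoff 0. No gain.
University 4 (pledges 0, payoff 113): pledging 30 → total 160, payoff 83. No gain.
University 5 (pledges 50, payoff 63): dropping to 0 → total 80, payoff 0. No gain.
University 6 (pledges 0, payoff 113): pledging 70 → total 200, payoff 43. No gain.

Yes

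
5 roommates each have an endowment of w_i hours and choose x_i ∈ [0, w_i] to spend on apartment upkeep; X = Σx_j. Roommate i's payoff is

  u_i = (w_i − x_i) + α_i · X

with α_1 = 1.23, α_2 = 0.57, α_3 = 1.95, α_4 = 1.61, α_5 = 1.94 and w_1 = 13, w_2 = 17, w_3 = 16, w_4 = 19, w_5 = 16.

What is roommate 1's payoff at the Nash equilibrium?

78.72

∂u_i/∂x_i = α_i − 1, so roommate i contributes w_i if α_i > 1, else 0.
α_i > 1 for i ∈ {1, 3, 4, 5}; NE contributions (13, 0, 16, 19, 16), X = 64.
u_1 = (13 − 13) + 1.23·64 = 78.72.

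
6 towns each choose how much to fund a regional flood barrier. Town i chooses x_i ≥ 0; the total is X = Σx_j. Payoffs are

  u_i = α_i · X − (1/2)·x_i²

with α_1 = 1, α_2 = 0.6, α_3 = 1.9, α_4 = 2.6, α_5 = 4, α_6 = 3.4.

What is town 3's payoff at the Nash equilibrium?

23.845

Town i's FOC: ∂u_i/∂x_i = α_i − x_i = 0, so x_i* = α_i.
NE contributions = (1, 0.6, 1.9, 2.6, 4, 3.4); X = 13.5.
u_3 = α_3·X − ½·(x_3)² = 1.9·13.5 − ½·1.9² = 23.845.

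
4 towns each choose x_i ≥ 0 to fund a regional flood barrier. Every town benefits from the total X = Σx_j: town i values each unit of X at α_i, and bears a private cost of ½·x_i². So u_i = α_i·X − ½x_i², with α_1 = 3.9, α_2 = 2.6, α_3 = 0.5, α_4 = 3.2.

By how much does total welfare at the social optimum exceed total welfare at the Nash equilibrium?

120.27

Town i's FOC: ∂u_i/∂x_i = α_i − x_i = 0, so x_i* = α_i.
NE contributions = (3.9, 2.6, 0.5, 3.2); X = 10.2.
W^NE = (Σα)·X − ½Σα_i² = 10.2² − ½·32.46 = 87.81.
Planner sets x_i = Σα_j = 10.2 for every i, so X^SO = 4·10.2 = 40.8.
W^SO = (Σα)·X^SO − ½·4·(Σα)² = (4/2)·10.2² = 208.08.
Deadweight loss = W^SO − W^NE = 120.27.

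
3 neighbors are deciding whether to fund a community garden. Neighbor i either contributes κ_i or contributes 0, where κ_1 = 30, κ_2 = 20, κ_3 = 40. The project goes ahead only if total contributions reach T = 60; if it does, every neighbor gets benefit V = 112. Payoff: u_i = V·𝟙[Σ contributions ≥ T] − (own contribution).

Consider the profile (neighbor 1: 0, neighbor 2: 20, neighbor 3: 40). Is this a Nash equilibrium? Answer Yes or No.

Yes

Total = 60 ≥ 60: provided.
Neighbor 1 (pledges 0, payoff 112): pledging 30 → total 90, payoff 82. No gain.
Neighbor 2 (pledges 20, payoff 92): dropping to 0 → total 40, payoff 0. No gain.
Neighbor 3 (pledges 40, payoff 72): dropping to 0 → total 20, payoff 0. No gain.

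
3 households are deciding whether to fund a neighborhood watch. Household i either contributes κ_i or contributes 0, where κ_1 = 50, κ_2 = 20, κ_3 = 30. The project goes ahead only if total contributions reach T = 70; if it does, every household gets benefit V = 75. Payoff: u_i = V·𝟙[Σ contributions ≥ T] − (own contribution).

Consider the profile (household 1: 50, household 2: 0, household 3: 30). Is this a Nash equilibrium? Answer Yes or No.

Yes

Total = 80 ≥ 70: provided.
Household 1 (pledges 50, payoff 25): dropping to 0 → total 30, payoff 0. No gain.
Household 2 (pledges 0, payoff 75): pledging 20 → total 100, payoff 55. No gain.
Household 3 (pledges 30, payoff 45): dropping to 0 → total 50, payoff 0. No gain.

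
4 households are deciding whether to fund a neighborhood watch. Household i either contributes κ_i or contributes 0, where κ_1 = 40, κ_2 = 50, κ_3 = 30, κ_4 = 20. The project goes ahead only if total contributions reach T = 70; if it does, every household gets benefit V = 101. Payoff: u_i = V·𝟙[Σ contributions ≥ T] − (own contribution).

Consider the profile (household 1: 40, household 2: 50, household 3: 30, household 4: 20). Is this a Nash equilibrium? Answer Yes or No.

No

Total = 140 ≥ 70: provided.
Household 1 (pledges 40, payoff 61): dropping to 0 → total 100, payoff 101. Profitable deviation.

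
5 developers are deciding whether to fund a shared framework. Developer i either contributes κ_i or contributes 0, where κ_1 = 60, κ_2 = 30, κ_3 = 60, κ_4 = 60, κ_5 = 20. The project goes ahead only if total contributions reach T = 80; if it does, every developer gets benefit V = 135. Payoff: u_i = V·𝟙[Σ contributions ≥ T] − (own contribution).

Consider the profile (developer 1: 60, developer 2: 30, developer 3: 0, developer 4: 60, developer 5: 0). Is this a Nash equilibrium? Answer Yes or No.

Total = 150 ≥ 80: provided.
Developer 1 (pledges 60, payoff 75): dropping to 0 → total 90, payoff 135. Profitable deviation.

No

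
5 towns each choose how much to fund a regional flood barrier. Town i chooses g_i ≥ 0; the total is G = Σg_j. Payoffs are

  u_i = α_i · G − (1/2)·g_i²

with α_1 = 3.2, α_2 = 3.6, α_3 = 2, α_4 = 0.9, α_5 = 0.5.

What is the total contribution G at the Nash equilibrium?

Town i's FOC: ∂u_i/∂g_i = α_i − g_i = 0, so g_i* = α_i.
NE contributions = (3.2, 3.6, 2, 0.9, 0.5); G = 10.2.

10.2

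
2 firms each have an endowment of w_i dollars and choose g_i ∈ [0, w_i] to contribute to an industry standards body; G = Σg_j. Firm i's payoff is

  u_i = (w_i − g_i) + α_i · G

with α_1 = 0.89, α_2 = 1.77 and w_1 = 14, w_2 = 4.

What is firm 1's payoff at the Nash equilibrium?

17.56

∂u_i/∂g_i = α_i − 1, so firm i contributes w_i if α_i > 1, else 0.
α_i > 1 for i ∈ {2}; NE contributions (0, 4), G = 4.
u_1 = (14 − 0) + 0.89·4 = 17.56.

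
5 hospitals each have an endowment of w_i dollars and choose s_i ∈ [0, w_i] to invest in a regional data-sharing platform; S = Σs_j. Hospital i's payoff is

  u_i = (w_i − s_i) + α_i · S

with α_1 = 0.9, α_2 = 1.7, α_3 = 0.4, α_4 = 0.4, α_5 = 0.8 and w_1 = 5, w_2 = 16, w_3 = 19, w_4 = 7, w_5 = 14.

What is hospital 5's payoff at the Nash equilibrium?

26.8

∂u_i/∂s_i = α_i − 1, so hospital i contributes w_i if α_i > 1, else 0.
α_i > 1 for i ∈ {2}; NE contributions (0, 16, 0, 0, 0), S = 16.
u_5 = (14 − 0) + 0.8·16 = 26.8.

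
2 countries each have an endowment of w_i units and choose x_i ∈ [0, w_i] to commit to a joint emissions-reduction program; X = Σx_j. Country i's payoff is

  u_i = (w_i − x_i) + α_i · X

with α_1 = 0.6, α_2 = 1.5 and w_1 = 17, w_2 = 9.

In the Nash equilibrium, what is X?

∂u_i/∂x_i = α_i − 1, so country i contributes w_i if α_i > 1, else 0.
α_i > 1 for i ∈ {2}; NE contributions (0, 9), X = 9.

9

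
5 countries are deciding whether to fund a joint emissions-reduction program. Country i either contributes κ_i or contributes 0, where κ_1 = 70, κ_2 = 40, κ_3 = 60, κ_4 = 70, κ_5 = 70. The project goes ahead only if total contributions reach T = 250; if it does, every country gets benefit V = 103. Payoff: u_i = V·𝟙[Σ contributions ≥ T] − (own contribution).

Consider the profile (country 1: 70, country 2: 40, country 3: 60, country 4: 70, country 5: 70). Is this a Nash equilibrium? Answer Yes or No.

No

Total = 310 ≥ 250: provided.
Country 1 (pledges 70, payoff 33): dropping to 0 → total 240, payoff 0. No gain.
Country 2 (pledges 40, payoff 63): dropping to 0 → total 270, payoff 103. Profitable deviation.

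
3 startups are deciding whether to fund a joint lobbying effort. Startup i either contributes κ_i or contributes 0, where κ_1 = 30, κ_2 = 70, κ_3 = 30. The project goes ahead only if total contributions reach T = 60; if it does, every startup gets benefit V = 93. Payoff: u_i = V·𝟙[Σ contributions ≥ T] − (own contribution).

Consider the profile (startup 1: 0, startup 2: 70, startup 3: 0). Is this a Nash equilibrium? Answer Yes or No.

Total = 70 ≥ 60: provided.
Startup 1 (pledges 0, payoff 93): pledging 30 → total 100, payoff 63. No gain.
Startup 2 (pledges 70, payoff 23): dropping to 0 → total 0, payoff 0. No gain.
Startup 3 (pledges 0, payoff 93): pledging 30 → total 100, payoff 63. No gain.

Yes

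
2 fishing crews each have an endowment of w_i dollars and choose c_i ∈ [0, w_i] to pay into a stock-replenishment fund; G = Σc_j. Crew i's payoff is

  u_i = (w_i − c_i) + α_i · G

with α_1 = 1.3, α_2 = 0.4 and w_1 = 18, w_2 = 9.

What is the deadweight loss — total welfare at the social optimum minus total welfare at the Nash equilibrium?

6.3

∂u_i/∂c_i = α_i − 1, so crew i contributes w_i if α_i > 1, else 0.
α_i > 1 for i ∈ {1}; NE contributions (18, 0), G = 18.
W^NE = Σw_i − G^NE + (Σα_i)·G^NE = 27 + 0.7·18 = 39.6.
Planner: ∂(Σu_j)/∂c_i = Σα_j − 1 = 0.7 > 0, so everyone contributes w_i; G^SO = 27, W^SO = 27 + 0.7·27 = 45.9.
Deadweight loss = 6.3.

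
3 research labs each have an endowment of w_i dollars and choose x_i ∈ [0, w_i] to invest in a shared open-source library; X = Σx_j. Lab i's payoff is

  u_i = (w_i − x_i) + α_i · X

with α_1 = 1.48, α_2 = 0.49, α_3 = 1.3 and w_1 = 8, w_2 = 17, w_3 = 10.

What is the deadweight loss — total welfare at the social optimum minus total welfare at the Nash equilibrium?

38.59

∂u_i/∂x_i = α_i − 1, so lab i contributes w_i if α_i > 1, else 0.
α_i > 1 for i ∈ {1, 3}; NE contributions (8, 0, 10), X = 18.
W^NE = Σw_i − X^NE + (Σα_i)·X^NE = 35 + 2.27·18 = 75.86.
Planner: ∂(Σu_j)/∂x_i = Σα_j − 1 = 2.27 > 0, so everyone contributes w_i; X^SO = 35, W^SO = 35 + 2.27·35 = 114.45.
Deadweight loss = 38.59.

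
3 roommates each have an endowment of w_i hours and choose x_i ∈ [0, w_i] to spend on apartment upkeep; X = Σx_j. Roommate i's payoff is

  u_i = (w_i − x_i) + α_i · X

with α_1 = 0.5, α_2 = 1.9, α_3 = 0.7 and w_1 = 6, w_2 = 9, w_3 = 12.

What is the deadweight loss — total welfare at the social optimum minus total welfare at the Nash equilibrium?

∂u_i/∂x_i = α_i − 1, so roommate i contributes w_i if α_i > 1, else 0.
α_i > 1 for i ∈ {2}; NE contributions (0, 9, 0), X = 9.
W^NE = Σw_i − X^NE + (Σα_i)·X^NE = 27 + 2.1·9 = 45.9.
Planner: ∂(Σu_j)/∂x_i = Σα_j − 1 = 2.1 > 0, so everyone contributes w_i; X^SO = 27, W^SO = 27 + 2.1·27 = 83.7.
Deadweight loss = 37.8.

37.8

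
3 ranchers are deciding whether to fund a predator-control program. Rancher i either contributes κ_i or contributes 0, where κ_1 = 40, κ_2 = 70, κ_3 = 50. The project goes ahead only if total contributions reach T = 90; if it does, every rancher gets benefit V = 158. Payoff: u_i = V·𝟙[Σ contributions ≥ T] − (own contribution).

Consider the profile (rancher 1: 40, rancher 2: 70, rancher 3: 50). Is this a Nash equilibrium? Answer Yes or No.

No

Total = 160 ≥ 90: provided.
Rancher 1 (pledges 40, payoff 118): dropping to 0 → total 120, payoff 158. Profitable deviation.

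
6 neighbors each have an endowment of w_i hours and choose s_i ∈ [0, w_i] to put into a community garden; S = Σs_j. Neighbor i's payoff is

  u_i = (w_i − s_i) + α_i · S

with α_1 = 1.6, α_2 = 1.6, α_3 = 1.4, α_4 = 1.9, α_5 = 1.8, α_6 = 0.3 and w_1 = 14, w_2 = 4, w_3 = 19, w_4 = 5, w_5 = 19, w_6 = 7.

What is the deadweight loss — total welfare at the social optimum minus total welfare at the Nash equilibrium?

53.2

∂u_i/∂s_i = α_i − 1, so neighbor i contributes w_i if α_i > 1, else 0.
α_i > 1 for i ∈ {1, 2, 3, 4, 5}; NE contributions (14, 4, 19, 5, 19, 0), S = 61.
W^NE = Σw_i − S^NE + (Σα_i)·S^NE = 68 + 7.6·61 = 531.6.
Planner: ∂(Σu_j)/∂s_i = Σα_j − 1 = 7.6 > 0, so everyone contributes w_i; S^SO = 68, W^SO = 68 + 7.6·68 = 584.8.
Deadweight loss = 53.2.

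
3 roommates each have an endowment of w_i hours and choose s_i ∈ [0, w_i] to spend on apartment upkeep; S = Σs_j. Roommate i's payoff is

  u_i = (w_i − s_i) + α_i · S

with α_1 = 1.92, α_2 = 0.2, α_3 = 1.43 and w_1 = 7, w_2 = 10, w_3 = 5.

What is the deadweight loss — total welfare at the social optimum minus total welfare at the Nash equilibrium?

∂u_i/∂s_i = α_i − 1, so roommate i contributes w_i if α_i > 1, else 0.
α_i > 1 for i ∈ {1, 3}; NE contributions (7, 0, 5), S = 12.
W^NE = Σw_i − S^NE + (Σα_i)·S^NE = 22 + 2.55·12 = 52.6.
Planner: ∂(Σu_j)/∂s_i = Σα_j − 1 = 2.55 > 0, so everyone contributes w_i; S^SO = 22, W^SO = 22 + 2.55·22 = 78.1.
Deadweight loss = 25.5.

25.5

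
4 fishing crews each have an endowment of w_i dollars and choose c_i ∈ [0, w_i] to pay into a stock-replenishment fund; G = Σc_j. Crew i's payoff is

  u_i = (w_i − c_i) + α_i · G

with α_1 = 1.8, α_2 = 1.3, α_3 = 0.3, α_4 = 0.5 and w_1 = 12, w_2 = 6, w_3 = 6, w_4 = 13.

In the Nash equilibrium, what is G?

∂u_i/∂c_i = α_i − 1, so crew i contributes w_i if α_i > 1, else 0.
α_i > 1 for i ∈ {1, 2}; NE contributions (12, 6, 0, 0), G = 18.

18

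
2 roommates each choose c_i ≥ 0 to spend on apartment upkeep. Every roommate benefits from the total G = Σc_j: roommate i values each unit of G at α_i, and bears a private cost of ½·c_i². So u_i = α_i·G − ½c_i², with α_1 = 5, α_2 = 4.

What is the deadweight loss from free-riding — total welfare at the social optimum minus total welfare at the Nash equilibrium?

20.5

Roommate i's FOC: ∂u_i/∂c_i = α_i − c_i = 0, so c_i* = α_i.
NE contributions = (5, 4); G = 9.
W^NE = (Σα)·G − ½Σα_i² = 9² − ½·41 = 60.5.
Planner sets c_i = Σα_j = 9 for every i, so G^SO = 2·9 = 18.
W^SO = (Σα)·G^SO − ½·2·(Σα)² = (2/2)·9² = 81.
Deadweight loss = W^SO − W^NE = 20.5.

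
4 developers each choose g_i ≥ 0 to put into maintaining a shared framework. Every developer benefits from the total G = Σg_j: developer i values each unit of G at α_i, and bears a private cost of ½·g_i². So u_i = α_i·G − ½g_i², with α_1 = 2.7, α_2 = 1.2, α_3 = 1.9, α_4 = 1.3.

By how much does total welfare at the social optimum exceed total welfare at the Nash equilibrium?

Developer i's FOC: ∂u_i/∂g_i = α_i − g_i = 0, so g_i* = α_i.
NE contributions = (2.7, 1.2, 1.9, 1.3); G = 7.1.
W^NE = (Σα)·G − ½Σα_i² = 7.1² − ½·14.03 = 43.395.
Planner sets g_i = Σα_j = 7.1 for every i, so G^SO = 4·7.1 = 28.4.
W^SO = (Σα)·G^SO − ½·4·(Σα)² = (4/2)·7.1² = 100.82.
Deadweight loss = W^SO − W^NE = 57.425.

57.425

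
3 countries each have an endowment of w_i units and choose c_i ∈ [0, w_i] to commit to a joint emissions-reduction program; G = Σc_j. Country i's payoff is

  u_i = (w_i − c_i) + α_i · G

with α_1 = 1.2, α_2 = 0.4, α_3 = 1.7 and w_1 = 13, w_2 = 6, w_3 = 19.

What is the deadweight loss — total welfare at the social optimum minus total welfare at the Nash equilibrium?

∂u_i/∂c_i = α_i − 1, so country i contributes w_i if α_i > 1, else 0.
α_i > 1 for i ∈ {1, 3}; NE contributions (13, 0, 19), G = 32.
W^NE = Σw_i − G^NE + (Σα_i)·G^NE = 38 + 2.3·32 = 111.6.
Planner: ∂(Σu_j)/∂c_i = Σα_j − 1 = 2.3 > 0, so everyone contributes w_i; G^SO = 38, W^SO = 38 + 2.3·38 = 125.4.
Deadweight loss = 13.8.

13.8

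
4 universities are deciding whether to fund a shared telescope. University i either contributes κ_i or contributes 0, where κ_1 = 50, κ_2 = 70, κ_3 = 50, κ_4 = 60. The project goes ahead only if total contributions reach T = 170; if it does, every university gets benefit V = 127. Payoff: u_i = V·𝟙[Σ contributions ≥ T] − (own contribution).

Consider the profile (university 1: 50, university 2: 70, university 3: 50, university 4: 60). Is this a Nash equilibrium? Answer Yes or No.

No

Total = 230 ≥ 170: provided.
University 1 (pledges 50, payoff 77): dropping to 0 → total 180, payoff 127. Profitable deviation.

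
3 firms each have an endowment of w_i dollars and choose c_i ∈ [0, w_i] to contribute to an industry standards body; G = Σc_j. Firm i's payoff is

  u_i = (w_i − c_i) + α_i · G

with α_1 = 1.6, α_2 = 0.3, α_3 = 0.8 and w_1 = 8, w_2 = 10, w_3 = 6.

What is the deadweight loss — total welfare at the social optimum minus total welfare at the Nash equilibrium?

∂u_i/∂c_i = α_i − 1, so firm i contributes w_i if α_i > 1, else 0.
α_i > 1 for i ∈ {1}; NE contributions (8, 0, 0), G = 8.
W^NE = Σw_i − G^NE + (Σα_i)·G^NE = 24 + 1.7·8 = 37.6.
Planner: ∂(Σu_j)/∂c_i = Σα_j − 1 = 1.7 > 0, so everyone contributes w_i; G^SO = 24, W^SO = 24 + 1.7·24 = 64.8.
Deadweight loss = 27.2.

27.2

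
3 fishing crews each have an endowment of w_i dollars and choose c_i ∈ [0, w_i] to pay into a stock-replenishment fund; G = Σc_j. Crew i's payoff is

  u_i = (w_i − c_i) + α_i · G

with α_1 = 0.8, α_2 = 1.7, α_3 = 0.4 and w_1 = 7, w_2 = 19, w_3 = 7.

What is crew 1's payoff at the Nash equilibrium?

∂u_i/∂c_i = α_i − 1, so crew i contributes w_i if α_i > 1, else 0.
α_i > 1 for i ∈ {2}; NE contributions (0, 19, 0), G = 19.
u_1 = (7 − 0) + 0.8·19 = 22.2.

22.2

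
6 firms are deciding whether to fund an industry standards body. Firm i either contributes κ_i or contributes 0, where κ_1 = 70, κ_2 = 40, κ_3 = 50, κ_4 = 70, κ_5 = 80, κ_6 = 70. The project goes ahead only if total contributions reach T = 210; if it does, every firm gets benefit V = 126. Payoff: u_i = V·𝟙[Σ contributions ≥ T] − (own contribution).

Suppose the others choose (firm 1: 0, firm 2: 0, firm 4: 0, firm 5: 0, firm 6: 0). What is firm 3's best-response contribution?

0

Others' total = 0. Even contributing 50 gives 50 < 210: no benefit either way.
Best response: 0.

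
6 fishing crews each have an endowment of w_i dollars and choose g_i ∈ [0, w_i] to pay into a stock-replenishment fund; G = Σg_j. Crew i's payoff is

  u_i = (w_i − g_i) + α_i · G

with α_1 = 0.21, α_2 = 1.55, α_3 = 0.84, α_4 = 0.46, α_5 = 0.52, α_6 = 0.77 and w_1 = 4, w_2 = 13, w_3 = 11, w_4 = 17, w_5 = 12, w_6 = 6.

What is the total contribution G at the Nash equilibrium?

∂u_i/∂g_i = α_i − 1, so crew i contributes w_i if α_i > 1, else 0.
α_i > 1 for i ∈ {2}; NE contributions (0, 13, 0, 0, 0, 0), G = 13.

13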